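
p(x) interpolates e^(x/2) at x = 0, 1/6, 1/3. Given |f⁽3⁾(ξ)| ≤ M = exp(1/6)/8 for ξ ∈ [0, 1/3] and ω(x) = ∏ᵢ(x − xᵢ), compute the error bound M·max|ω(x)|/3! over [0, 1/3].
sqrt(3)*exp(1/6)/46656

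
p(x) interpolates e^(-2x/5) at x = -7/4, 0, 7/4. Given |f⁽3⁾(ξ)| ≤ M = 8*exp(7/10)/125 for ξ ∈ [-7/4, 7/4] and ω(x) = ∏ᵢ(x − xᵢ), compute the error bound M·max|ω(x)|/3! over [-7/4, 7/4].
343*sqrt(3)*exp(7/10)/27000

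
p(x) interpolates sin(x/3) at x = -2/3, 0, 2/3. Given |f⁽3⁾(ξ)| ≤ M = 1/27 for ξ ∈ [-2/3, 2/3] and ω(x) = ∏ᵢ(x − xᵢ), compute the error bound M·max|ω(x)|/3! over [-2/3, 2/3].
8*sqrt(3)/19683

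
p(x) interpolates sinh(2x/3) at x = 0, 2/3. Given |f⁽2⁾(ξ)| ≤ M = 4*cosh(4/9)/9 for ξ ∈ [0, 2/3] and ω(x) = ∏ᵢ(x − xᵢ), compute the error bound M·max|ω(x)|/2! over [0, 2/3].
2*cosh(4/9)/81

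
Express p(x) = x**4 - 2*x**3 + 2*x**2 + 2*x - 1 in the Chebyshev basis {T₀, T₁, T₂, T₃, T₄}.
(3/8)T₀ + (1/2)T₁ + (3/2)T₂ + (-1/2)T₃ + (1/8)T₄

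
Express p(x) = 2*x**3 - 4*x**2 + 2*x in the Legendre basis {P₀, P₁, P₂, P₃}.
(-4/3)P₀ + (16/5)P₁ + (-8/3)P₂ + (4/5)P₃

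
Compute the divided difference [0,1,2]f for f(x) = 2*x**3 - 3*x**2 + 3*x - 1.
3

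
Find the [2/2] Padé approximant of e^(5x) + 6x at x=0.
(85*x**2/12 + 149*x/14 + 1)/(-125*x**2/84 - 5*x/14 + 1)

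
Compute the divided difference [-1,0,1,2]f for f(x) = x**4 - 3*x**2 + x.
2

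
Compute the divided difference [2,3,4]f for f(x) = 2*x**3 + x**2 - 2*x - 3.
19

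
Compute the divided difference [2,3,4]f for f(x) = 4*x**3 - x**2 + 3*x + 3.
35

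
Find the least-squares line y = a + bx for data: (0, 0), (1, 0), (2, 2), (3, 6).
a = -1, b = 2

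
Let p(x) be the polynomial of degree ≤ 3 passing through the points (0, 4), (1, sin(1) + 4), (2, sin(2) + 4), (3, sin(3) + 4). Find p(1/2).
-5*sin(2)/16 + sin(3)/16 + 15*sin(1)/16 + 4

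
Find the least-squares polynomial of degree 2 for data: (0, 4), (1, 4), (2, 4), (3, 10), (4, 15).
143/35 + (-62/35)x + (8/7)x²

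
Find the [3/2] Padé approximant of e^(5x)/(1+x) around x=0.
(125*x**3/123 + 375*x**2/164 + 90*x/41 + 1)/(165*x**2/164 - 74*x/41 + 1)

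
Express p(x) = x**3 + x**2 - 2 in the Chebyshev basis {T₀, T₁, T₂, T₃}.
(-3/2)T₀ + (3/4)T₁ + (1/2)T₂ + (1/4)T₃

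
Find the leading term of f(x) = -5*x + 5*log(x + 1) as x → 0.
-5*x**2/2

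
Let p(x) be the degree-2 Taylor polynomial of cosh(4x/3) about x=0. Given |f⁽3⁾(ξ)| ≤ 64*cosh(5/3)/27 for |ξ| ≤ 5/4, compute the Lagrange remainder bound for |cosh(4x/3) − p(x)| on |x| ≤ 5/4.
125*cosh(5/3)/162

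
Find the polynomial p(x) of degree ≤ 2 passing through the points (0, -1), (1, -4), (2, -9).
-x**2 - 2*x - 1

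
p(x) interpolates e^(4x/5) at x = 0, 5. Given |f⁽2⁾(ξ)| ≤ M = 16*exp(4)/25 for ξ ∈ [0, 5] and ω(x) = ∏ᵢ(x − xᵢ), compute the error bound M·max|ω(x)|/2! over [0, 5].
2*exp(4)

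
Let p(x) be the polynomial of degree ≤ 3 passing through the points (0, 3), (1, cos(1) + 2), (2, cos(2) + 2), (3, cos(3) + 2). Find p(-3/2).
-189*cos(1)/16 + 135*cos(2)/16 - 35*cos(3)/16 + 137/16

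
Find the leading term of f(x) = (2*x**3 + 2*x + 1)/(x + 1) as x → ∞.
2*x**2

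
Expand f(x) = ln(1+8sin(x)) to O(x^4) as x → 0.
8*x - 32*x**2 + 508*x**3/3 + O(x**4)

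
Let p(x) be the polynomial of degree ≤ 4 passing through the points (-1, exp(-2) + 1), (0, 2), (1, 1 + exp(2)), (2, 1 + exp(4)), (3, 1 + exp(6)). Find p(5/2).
(-5 + (-70*exp(2) + 156 + 140*exp(4) + 35*exp(6))*exp(2))*exp(-2)/128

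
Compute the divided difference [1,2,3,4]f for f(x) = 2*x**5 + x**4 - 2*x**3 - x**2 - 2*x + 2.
138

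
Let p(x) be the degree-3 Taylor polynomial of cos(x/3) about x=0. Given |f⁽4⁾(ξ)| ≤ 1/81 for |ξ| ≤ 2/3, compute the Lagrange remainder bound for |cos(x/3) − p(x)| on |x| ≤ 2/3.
2/19683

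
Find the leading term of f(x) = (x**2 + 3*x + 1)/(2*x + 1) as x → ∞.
x/2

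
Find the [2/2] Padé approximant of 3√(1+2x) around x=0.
(15*x**2/4 + 15*x/2 + 3)/(x**2/4 + 3*x/2 + 1)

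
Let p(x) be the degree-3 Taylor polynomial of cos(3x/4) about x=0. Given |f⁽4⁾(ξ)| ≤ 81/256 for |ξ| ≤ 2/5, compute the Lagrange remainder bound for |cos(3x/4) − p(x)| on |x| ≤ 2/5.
27/80000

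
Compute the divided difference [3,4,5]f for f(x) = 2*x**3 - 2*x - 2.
24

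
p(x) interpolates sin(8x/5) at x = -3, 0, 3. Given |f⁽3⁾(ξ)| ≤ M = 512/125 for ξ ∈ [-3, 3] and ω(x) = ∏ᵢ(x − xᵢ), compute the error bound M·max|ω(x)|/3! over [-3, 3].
512*sqrt(3)/125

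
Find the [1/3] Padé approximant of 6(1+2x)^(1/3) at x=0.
(10*x + 6)/(8*x**3/81 - 2*x**2/9 + x + 1)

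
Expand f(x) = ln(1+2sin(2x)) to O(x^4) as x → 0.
4*x - 8*x**2 + 56*x**3/3 + O(x**4)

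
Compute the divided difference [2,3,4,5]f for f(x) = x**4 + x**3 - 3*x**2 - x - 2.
15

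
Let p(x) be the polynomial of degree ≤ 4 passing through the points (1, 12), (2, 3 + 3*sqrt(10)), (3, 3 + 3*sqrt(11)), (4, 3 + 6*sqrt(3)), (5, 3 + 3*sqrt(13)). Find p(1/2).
-315*sqrt(10)/32 - 135*sqrt(3)/16 + 105*sqrt(13)/128 + 3219/128 + 567*sqrt(11)/64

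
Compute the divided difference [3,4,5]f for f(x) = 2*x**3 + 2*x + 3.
24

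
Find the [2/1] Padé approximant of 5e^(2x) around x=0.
(10*x**2/3 + 20*x/3 + 5)/(1 - 2*x/3)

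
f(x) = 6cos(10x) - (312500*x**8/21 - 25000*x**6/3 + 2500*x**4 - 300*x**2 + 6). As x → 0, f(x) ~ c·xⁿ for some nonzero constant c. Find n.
10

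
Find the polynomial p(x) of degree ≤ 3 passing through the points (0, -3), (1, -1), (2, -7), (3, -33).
-2*x**3 + 2*x**2 + 2*x - 3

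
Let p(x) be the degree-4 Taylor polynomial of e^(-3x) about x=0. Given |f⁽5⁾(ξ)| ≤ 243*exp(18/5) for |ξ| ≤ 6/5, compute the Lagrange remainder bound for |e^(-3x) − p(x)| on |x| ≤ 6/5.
78732*exp(18/5)/15625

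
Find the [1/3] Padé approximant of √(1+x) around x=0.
(7*x/8 + 1)/(x**3/64 - x**2/16 + 3*x/8 + 1)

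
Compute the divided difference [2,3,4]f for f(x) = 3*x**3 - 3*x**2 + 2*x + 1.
24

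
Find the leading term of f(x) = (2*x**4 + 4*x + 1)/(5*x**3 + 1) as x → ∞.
2*x/5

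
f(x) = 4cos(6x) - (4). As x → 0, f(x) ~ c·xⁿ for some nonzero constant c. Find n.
2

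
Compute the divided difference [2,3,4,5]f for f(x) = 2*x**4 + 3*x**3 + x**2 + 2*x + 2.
31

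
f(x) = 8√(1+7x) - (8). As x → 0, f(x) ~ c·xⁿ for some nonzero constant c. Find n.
1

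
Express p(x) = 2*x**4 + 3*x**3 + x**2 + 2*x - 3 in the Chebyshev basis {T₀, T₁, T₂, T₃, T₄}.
(-7/4)T₀ + (17/4)T₁ + (3/2)T₂ + (3/4)T₃ + (1/4)T₄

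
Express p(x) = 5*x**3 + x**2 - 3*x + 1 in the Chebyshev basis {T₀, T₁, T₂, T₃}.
(3/2)T₀ + (3/4)T₁ + (1/2)T₂ + (5/4)T₃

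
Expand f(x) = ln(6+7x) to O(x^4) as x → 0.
log(6) + 7*x/6 - 49*x**2/72 + 343*x**3/648 + O(x**4)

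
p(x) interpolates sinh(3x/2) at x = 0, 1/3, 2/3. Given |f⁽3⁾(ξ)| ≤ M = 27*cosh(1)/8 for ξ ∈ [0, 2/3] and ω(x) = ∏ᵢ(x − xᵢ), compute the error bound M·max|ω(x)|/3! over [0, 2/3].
sqrt(3)*cosh(1)/216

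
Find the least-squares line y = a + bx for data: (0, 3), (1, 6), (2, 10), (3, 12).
a = 31/10, b = 31/10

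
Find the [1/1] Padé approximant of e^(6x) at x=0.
(3*x + 1)/(1 - 3*x)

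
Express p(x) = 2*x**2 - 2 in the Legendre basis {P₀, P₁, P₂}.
(-4/3)P₀ + (4/3)P₂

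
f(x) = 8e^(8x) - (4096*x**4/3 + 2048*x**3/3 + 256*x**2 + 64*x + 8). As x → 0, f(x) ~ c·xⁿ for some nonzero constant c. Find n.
5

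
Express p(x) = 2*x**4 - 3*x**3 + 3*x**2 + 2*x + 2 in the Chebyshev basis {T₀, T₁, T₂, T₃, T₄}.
(17/4)T₀ + (-1/4)T₁ + (5/2)T₂ + (-3/4)T₃ + (1/4)T₄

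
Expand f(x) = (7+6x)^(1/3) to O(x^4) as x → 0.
7**(1/3) + 2*7**(1/3)*x/7 - 4*7**(1/3)*x**2/49 + 40*7**(1/3)*x**3/1029 + O(x**4)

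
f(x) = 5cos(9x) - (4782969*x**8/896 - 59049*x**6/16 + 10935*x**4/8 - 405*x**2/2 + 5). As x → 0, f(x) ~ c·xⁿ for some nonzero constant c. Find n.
10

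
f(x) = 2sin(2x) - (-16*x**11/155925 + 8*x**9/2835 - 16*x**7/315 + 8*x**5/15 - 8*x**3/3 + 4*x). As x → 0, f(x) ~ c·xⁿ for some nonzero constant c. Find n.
13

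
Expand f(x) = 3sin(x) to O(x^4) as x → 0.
3*x - x**3/2 + O(x**4)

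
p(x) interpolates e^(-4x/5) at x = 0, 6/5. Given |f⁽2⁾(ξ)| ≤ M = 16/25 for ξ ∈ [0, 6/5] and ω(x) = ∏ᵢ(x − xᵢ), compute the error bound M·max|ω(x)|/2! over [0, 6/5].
72/625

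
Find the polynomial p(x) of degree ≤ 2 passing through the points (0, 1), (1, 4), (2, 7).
3*x + 1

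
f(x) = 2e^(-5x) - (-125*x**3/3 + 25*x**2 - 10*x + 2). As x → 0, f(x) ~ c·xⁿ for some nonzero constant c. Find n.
4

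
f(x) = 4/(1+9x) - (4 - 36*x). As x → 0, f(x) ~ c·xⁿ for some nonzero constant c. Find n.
2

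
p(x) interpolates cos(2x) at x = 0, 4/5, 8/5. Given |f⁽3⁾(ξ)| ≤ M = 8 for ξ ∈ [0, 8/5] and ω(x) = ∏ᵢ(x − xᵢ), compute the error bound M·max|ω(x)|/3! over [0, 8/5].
512*sqrt(3)/3375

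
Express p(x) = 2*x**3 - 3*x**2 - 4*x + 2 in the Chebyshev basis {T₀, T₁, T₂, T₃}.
(1/2)T₀ + (-5/2)T₁ + (-3/2)T₂ + (1/2)T₃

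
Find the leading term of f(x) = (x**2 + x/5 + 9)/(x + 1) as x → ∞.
x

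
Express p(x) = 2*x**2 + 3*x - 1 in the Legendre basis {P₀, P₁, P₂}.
(-1/3)P₀ + (3)P₁ + (4/3)P₂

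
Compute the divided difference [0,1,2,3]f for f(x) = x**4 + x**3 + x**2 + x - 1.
7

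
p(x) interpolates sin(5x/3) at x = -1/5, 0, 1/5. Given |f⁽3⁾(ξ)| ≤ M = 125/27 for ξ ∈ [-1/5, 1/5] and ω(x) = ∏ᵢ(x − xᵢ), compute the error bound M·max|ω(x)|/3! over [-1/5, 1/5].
sqrt(3)/729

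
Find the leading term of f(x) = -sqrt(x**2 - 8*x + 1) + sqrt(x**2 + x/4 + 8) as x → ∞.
33/8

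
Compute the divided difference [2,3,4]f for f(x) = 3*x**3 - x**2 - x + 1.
26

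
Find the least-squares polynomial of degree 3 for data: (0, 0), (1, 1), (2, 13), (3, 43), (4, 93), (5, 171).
1/126 + (-349/108)x + (206/63)x² + (91/108)x³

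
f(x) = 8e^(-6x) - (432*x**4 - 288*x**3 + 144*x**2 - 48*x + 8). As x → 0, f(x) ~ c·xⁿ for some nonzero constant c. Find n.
5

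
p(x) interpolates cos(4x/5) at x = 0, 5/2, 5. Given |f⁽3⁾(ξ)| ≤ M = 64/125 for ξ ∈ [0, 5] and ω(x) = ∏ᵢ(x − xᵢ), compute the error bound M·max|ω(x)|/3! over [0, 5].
8*sqrt(3)/27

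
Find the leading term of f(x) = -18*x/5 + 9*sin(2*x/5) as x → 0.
-12*x**3/125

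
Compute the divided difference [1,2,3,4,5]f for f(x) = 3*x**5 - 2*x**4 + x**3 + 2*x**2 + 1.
43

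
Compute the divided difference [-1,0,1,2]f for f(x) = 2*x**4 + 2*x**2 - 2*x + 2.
4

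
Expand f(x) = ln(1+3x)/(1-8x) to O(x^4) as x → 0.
3*x + 39*x**2/2 + 165*x**3 + O(x**4)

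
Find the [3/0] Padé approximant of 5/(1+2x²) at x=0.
5 - 10*x**2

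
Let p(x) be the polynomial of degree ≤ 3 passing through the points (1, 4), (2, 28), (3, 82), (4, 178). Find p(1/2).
-1/2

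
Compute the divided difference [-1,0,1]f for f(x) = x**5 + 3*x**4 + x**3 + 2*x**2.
5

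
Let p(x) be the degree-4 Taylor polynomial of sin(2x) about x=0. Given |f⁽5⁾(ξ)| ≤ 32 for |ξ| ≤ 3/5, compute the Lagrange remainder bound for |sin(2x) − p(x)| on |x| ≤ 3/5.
324/15625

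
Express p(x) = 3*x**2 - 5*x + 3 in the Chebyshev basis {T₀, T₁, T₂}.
(9/2)T₀ + (-5)T₁ + (3/2)T₂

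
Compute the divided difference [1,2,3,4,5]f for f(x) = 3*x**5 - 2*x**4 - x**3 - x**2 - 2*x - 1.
43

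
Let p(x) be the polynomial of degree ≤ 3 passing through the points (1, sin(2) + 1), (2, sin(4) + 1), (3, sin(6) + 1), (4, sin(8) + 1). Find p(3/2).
15*sin(4)/16 + sin(8)/16 - 5*sin(6)/16 + 5*sin(2)/16 + 1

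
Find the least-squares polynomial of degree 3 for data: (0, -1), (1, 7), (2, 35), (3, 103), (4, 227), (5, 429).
-65/63 + (796/189)x + (89/126)x² + (169/54)x³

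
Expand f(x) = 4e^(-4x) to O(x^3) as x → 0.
4 - 16*x + 32*x**2 + O(x**3)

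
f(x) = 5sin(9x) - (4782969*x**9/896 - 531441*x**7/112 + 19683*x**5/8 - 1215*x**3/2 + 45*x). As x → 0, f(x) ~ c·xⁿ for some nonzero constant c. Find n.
11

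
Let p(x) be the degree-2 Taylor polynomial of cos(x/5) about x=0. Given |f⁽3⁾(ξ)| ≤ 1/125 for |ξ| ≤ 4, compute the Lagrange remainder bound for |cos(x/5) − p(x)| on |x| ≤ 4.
32/375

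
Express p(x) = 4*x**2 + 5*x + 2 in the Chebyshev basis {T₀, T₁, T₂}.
(4)T₀ + (5)T₁ + (2)T₂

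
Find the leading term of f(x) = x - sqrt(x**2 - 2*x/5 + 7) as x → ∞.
1/5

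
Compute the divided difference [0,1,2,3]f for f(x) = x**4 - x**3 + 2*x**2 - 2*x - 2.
5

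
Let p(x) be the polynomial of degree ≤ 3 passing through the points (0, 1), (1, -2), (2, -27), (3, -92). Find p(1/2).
9/8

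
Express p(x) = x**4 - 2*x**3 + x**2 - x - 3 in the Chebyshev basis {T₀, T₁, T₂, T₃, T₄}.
(-17/8)T₀ + (-5/2)T₁ + T₂ + (-1/2)T₃ + (1/8)T₄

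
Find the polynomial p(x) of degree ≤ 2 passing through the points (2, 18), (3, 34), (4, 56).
3*x**2 + x + 4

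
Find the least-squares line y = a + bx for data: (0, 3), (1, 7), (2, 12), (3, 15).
a = 31/10, b = 41/10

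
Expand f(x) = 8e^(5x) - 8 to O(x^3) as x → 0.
40*x + 100*x**2 + O(x**3)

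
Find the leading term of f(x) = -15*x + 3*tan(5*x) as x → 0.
125*x**3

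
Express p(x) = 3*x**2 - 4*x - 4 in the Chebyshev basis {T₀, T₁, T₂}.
(-5/2)T₀ + (-4)T₁ + (3/2)T₂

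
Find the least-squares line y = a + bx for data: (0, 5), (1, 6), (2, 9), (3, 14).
a = 4, b = 3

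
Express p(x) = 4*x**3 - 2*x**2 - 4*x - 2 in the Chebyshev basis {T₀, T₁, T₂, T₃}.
(-3)T₀ - T₁ - T₂ + T₃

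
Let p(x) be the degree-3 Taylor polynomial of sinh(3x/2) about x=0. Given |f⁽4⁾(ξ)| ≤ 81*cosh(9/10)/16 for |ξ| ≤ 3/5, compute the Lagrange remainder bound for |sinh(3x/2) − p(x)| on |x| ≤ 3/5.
2187*cosh(9/10)/80000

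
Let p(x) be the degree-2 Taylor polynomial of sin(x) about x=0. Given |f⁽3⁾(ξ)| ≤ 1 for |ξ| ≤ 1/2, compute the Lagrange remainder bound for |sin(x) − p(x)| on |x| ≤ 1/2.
1/48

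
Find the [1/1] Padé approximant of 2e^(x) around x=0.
(x + 2)/(1 - x/2)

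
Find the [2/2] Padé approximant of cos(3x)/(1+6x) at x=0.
(-129*x**2/28 + x/7 + 1)/(3*x**2/4 + 43*x/7 + 1)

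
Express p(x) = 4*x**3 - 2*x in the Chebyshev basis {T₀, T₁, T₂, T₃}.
T₁ + T₃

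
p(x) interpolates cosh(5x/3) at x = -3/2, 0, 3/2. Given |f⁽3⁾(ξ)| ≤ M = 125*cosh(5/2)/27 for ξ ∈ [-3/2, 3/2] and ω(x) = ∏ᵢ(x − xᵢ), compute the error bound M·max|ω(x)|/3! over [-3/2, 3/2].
125*sqrt(3)*cosh(5/2)/216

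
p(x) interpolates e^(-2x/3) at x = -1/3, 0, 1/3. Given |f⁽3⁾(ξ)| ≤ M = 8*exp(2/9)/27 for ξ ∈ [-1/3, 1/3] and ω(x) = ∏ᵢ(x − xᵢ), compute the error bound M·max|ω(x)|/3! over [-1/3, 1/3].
8*sqrt(3)*exp(2/9)/19683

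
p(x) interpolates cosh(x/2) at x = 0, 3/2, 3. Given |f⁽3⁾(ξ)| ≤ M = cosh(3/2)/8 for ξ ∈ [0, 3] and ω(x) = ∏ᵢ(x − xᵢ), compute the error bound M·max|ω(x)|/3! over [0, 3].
sqrt(3)*cosh(3/2)/64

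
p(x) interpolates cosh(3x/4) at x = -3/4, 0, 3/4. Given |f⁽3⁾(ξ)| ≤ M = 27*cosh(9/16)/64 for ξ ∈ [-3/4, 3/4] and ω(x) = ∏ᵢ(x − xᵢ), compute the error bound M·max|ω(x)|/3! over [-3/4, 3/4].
27*sqrt(3)*cosh(9/16)/4096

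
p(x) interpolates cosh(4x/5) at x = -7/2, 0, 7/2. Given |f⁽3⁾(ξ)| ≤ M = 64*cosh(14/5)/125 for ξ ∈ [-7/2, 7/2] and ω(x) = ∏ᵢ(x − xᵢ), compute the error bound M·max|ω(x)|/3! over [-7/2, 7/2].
2744*sqrt(3)*cosh(14/5)/3375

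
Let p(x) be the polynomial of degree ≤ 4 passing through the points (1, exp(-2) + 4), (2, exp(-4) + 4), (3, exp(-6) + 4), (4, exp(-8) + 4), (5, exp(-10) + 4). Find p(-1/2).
(-2772*exp(6) - 1540*exp(2) + 315 + 2970*exp(4) + 1155*exp(8) + 512*exp(10))*exp(-10)/128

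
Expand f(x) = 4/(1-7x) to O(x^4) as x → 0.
4 + 28*x + 196*x**2 + 1372*x**3 + O(x**4)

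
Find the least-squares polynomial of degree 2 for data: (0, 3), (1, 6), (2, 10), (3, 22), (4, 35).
16/5 + (2)x²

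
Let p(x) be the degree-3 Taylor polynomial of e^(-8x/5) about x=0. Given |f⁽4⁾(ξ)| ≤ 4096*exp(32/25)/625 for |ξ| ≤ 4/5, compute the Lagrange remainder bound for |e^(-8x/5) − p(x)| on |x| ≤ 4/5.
131072*exp(32/25)/1171875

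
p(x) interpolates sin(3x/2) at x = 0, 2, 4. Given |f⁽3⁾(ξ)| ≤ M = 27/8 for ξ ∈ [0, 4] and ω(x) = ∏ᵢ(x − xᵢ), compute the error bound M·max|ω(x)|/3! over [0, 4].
sqrt(3)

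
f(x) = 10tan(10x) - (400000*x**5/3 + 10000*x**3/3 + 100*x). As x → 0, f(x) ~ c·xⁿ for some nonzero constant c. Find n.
7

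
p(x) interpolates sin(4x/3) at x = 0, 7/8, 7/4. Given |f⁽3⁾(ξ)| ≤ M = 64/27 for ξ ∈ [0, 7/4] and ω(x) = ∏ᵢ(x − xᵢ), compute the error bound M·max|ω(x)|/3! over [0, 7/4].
343*sqrt(3)/5832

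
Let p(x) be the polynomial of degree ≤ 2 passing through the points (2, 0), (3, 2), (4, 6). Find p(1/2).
3/4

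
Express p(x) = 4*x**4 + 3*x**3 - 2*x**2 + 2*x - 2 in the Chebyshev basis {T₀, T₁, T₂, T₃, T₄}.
(-3/2)T₀ + (17/4)T₁ + T₂ + (3/4)T₃ + (1/2)T₄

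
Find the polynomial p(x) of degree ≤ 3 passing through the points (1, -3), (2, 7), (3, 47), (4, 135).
3*x**3 - 3*x**2 - 2*x - 1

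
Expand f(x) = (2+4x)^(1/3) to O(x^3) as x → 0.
2**(1/3) + 2*2**(1/3)*x/3 - 4*2**(1/3)*x**2/9 + O(x**3)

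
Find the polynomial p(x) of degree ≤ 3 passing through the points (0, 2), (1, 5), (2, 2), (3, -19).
-2*x**3 + 3*x**2 + 2*x + 2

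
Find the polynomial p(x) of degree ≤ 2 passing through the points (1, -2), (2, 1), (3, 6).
x**2 - 3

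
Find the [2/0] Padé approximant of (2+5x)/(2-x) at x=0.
3*x**2/2 + 3*x + 1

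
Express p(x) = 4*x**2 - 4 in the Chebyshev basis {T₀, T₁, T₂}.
(-2)T₀ + (2)T₂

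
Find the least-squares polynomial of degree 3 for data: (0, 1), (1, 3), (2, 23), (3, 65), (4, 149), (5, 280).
53/63 + (-47/54)x + (467/252)x² + (205/108)x³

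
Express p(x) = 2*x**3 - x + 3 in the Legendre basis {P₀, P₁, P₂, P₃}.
(3)P₀ + (1/5)P₁ + (4/5)P₃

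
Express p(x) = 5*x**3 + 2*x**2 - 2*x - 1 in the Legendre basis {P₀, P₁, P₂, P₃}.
(-1/3)P₀ + P₁ + (4/3)P₂ + (2)P₃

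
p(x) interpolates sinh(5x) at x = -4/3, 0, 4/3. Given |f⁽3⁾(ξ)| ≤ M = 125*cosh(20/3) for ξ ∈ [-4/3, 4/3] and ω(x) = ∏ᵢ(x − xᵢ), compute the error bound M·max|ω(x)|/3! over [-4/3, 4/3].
8000*sqrt(3)*cosh(20/3)/729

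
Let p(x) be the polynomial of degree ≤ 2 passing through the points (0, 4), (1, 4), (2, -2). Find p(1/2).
19/4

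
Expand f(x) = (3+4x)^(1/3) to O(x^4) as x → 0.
3**(1/3) + 4*3**(1/3)*x/9 - 16*3**(1/3)*x**2/81 + 320*3**(1/3)*x**3/2187 + O(x**4)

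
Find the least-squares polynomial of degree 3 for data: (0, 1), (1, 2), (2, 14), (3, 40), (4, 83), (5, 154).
47/63 + (-323/378)x + (122/63)x² + (47/54)x³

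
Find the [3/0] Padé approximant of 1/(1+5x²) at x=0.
1 - 5*x**2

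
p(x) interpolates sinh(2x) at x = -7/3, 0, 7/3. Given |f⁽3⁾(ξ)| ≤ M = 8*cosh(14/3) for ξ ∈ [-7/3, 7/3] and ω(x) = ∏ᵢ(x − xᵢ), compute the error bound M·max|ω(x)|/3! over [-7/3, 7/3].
2744*sqrt(3)*cosh(14/3)/729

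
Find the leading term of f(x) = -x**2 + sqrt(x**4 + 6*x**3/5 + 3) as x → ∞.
3*x/5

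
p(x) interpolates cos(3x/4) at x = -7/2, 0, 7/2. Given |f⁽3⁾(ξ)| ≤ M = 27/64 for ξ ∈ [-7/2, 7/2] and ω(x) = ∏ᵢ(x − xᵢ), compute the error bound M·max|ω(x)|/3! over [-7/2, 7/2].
343*sqrt(3)/512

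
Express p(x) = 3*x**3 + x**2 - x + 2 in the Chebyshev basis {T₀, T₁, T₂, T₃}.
(5/2)T₀ + (5/4)T₁ + (1/2)T₂ + (3/4)T₃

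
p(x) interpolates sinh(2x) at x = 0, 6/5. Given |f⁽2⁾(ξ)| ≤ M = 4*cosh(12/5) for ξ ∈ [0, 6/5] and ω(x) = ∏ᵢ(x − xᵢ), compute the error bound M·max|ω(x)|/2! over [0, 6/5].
18*cosh(12/5)/25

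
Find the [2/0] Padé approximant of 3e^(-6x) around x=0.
54*x**2 - 18*x + 3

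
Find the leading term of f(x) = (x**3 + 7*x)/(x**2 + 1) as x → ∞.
x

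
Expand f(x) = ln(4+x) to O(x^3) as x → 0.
log(4) + x/4 - x**2/32 + O(x**3)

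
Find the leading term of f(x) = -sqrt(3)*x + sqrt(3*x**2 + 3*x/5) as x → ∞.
sqrt(3)/10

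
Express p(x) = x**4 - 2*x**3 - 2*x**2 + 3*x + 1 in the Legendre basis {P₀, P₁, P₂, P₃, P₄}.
(8/15)P₀ + (9/5)P₁ + (-16/21)P₂ + (-4/5)P₃ + (8/35)P₄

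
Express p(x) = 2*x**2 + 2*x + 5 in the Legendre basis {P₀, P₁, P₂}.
(17/3)P₀ + (2)P₁ + (4/3)P₂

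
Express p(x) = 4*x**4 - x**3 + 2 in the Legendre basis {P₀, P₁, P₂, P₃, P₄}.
(14/5)P₀ + (-3/5)P₁ + (16/7)P₂ + (-2/5)P₃ + (32/35)P₄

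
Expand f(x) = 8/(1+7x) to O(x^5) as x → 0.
8 - 56*x + 392*x**2 - 2744*x**3 + 19208*x**4 + O(x**5)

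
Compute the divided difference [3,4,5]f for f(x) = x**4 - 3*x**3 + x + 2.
61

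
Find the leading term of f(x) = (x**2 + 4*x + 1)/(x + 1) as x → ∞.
x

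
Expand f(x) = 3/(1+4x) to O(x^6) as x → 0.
3 - 12*x + 48*x**2 - 192*x**3 + 768*x**4 - 3072*x**5 + O(x**6)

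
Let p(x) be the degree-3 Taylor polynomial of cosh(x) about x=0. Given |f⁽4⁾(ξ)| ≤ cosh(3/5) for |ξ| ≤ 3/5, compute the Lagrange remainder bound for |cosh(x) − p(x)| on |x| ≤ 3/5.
27*cosh(3/5)/5000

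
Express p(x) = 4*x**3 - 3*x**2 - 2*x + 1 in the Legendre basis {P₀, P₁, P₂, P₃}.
(2/5)P₁ + (-2)P₂ + (8/5)P₃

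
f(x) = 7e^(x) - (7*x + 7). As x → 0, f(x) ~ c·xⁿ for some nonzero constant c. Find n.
2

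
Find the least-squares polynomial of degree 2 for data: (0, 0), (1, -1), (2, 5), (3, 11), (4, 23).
-2/7 + (-57/35)x + (13/7)x²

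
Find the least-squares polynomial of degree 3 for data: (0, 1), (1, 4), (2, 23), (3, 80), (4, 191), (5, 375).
8/7 + (-1/3)x + (-11/28)x² + (37/12)x³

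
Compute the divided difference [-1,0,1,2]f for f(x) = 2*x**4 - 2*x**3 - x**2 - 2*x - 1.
2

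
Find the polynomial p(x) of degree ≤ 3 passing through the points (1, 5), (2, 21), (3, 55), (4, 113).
x**3 + 3*x**2 + 1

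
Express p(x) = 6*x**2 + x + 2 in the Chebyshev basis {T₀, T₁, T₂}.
(5)T₀ + T₁ + (3)T₂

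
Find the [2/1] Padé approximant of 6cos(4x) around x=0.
6 - 48*x**2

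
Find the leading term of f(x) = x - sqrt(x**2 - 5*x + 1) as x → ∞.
5/2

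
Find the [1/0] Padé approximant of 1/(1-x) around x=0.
x + 1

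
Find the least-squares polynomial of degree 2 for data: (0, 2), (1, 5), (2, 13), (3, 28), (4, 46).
66/35 + (37/70)x + (37/14)x²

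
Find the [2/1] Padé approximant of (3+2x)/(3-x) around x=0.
(2*x/3 + 1)/(1 - x/3)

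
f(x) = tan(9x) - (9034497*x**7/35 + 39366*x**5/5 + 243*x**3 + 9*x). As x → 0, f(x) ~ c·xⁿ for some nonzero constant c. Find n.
9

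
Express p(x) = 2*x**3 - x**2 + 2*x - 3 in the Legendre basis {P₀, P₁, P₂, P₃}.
(-10/3)P₀ + (16/5)P₁ + (-2/3)P₂ + (4/5)P₃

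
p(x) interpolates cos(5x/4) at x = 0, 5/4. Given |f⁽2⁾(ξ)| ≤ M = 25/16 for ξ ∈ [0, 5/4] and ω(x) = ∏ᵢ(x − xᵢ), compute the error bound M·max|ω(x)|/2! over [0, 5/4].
625/2048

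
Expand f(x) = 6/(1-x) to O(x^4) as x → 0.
6 + 6*x + 6*x**2 + 6*x**3 + O(x**4)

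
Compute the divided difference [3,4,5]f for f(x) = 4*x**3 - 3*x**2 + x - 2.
45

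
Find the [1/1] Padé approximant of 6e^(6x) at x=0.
(18*x + 6)/(1 - 3*x)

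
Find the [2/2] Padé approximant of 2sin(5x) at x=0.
10*x/(25*x**2/6 + 1)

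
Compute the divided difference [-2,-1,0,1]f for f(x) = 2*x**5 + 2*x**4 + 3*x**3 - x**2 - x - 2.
9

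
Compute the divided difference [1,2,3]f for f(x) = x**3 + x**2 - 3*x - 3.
7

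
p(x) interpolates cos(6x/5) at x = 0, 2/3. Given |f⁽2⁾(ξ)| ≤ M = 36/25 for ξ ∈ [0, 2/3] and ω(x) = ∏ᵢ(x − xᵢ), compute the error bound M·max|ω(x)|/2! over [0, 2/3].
2/25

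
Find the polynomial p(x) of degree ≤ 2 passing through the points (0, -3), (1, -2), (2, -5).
-2*x**2 + 3*x - 3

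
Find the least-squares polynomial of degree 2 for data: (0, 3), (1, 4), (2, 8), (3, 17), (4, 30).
22/7 + (-111/70)x + (29/14)x²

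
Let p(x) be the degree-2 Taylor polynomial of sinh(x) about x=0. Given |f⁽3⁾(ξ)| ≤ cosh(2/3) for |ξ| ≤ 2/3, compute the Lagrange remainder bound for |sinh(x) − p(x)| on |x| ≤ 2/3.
4*cosh(2/3)/81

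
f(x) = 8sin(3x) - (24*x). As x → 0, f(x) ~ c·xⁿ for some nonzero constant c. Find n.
3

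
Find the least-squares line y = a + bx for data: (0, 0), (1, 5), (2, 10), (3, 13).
a = 2/5, b = 22/5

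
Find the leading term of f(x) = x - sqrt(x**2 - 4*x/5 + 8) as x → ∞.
2/5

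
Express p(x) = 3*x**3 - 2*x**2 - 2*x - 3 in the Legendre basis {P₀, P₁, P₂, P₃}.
(-11/3)P₀ + (-1/5)P₁ + (-4/3)P₂ + (6/5)P₃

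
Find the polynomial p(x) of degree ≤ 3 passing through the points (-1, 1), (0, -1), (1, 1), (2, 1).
-x**3 + 2*x**2 + x - 1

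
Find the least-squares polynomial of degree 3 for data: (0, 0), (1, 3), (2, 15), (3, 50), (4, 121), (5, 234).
11/42 + (61/252)x + (-11/84)x² + (17/9)x³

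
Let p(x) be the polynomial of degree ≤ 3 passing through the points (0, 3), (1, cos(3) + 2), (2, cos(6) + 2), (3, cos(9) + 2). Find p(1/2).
15*cos(3)/16 - 5*cos(6)/16 + cos(9)/16 + 37/16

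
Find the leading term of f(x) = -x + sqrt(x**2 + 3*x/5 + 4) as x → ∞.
3/10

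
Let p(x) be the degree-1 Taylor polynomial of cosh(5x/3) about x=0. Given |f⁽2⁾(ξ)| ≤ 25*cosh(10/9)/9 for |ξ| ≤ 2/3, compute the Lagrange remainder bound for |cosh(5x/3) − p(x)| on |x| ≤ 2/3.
50*cosh(10/9)/81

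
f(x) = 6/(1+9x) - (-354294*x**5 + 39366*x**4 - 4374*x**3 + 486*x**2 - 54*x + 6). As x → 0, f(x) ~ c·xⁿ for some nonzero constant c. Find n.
6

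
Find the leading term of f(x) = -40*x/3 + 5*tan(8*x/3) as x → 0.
2560*x**3/81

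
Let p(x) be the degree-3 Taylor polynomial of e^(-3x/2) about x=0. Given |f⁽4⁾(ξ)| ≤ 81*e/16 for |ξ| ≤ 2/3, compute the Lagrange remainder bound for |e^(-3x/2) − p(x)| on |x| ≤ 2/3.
e/24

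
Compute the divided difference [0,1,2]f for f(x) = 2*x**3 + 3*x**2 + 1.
9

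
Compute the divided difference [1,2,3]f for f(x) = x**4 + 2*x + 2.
25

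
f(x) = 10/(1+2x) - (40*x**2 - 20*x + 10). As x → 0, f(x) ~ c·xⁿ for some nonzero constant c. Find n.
3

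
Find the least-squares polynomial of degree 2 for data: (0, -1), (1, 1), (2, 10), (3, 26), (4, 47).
-41/35 + (-53/70)x + (45/14)x²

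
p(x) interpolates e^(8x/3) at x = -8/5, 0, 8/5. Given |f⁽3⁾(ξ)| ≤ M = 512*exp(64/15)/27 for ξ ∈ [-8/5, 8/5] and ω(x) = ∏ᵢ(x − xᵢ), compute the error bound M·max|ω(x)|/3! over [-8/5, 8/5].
262144*sqrt(3)*exp(64/15)/91125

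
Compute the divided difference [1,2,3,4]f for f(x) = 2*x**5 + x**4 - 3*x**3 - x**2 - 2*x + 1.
137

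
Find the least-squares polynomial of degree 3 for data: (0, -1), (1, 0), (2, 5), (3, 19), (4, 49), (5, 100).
-64/63 + (463/378)x + (-10/9)x² + (53/54)x³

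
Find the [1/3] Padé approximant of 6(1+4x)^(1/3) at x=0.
(20*x + 6)/(64*x**3/81 - 8*x**2/9 + 2*x + 1)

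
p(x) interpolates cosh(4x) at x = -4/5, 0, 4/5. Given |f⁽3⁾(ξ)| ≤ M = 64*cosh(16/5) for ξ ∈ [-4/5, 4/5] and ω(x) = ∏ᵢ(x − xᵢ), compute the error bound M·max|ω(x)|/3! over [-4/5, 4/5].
4096*sqrt(3)*cosh(16/5)/3375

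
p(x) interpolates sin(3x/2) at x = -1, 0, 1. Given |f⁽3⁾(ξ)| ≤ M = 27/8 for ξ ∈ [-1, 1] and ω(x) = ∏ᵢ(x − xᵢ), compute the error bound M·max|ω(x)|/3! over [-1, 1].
sqrt(3)/8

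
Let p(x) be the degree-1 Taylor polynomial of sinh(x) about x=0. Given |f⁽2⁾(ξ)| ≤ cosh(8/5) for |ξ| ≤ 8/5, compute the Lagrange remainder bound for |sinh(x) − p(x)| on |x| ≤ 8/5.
32*cosh(8/5)/25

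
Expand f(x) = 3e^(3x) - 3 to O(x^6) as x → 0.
9*x + 27*x**2/2 + 27*x**3/2 + 81*x**4/8 + 243*x**5/40 + O(x**6)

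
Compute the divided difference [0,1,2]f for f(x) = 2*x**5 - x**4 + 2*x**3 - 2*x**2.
27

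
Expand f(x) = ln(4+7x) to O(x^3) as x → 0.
log(4) + 7*x/4 - 49*x**2/32 + O(x**3)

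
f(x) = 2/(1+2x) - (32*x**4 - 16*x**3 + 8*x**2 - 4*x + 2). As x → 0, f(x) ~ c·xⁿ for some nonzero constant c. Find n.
5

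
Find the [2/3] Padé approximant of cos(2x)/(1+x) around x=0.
(1 - 5*x**2/3)/(x**3/3 + x**2/3 + x + 1)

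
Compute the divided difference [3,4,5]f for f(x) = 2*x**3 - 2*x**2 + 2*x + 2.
22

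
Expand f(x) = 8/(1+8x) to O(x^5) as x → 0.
8 - 64*x + 512*x**2 - 4096*x**3 + 32768*x**4 + O(x**5)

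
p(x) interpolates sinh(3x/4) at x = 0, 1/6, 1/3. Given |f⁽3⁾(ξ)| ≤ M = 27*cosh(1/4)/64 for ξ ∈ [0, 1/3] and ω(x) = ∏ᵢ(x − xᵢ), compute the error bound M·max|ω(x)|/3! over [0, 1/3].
sqrt(3)*cosh(1/4)/13824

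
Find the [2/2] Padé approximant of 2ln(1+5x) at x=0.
5*x*(5*x + 2)/(25*x**2/6 + 5*x + 1)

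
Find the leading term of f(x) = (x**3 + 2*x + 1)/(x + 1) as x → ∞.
x**2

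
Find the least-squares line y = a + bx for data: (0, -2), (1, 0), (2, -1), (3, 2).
a = -19/10, b = 11/10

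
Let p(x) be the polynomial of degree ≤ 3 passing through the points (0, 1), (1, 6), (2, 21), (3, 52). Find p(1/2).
21/8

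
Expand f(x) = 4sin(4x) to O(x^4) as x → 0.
16*x - 128*x**3/3 + O(x**4)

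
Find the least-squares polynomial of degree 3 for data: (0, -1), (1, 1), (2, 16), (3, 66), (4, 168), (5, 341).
-109/126 + (337/756)x + (-277/126)x² + (341/108)x³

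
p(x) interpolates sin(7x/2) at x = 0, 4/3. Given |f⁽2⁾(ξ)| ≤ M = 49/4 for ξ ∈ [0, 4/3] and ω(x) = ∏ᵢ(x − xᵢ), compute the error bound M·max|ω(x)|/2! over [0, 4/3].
49/18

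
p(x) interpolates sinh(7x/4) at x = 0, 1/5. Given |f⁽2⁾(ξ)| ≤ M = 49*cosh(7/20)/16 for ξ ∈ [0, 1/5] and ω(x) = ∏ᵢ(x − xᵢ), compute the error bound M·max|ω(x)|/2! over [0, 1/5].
49*cosh(7/20)/3200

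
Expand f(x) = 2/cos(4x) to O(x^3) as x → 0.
2 + 16*x**2 + O(x**3)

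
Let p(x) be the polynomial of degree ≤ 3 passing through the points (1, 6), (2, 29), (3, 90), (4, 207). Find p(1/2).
25/8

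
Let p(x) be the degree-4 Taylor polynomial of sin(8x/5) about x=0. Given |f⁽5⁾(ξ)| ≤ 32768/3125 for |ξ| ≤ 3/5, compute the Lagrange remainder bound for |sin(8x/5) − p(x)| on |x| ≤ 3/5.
331776/48828125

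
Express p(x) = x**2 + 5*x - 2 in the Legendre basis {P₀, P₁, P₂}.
(-5/3)P₀ + (5)P₁ + (2/3)P₂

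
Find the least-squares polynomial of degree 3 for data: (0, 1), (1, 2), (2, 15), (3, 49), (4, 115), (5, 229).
16/21 + (55/63)x + (-11/12)x² + (71/36)x³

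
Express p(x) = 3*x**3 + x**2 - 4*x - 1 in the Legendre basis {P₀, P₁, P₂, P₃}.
(-2/3)P₀ + (-11/5)P₁ + (2/3)P₂ + (6/5)P₃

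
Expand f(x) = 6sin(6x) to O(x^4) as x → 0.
36*x - 216*x**3 + O(x**4)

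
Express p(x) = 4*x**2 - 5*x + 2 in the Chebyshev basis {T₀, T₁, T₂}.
(4)T₀ + (-5)T₁ + (2)T₂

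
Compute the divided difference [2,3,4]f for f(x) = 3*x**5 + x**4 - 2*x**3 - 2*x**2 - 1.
890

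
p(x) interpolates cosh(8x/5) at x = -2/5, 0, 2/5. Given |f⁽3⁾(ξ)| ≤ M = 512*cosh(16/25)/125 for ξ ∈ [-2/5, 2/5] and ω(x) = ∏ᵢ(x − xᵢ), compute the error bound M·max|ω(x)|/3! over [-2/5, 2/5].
4096*sqrt(3)*cosh(16/25)/421875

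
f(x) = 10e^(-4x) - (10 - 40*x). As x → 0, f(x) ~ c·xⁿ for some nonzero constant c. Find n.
2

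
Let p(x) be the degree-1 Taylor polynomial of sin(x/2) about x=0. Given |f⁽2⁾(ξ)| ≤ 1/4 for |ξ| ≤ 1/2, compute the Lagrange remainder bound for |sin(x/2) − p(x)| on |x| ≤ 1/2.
1/32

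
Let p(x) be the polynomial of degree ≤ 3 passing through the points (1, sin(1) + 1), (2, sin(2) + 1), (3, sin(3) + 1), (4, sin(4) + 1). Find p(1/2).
-35*sin(2)/16 + 21*sin(3)/16 - 5*sin(4)/16 + 1 + 35*sin(1)/16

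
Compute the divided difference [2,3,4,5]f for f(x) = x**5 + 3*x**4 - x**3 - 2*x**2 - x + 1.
166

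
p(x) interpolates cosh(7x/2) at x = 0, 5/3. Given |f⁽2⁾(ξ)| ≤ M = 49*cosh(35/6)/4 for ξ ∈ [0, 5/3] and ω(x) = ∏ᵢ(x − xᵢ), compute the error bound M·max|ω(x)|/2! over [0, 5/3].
1225*cosh(35/6)/288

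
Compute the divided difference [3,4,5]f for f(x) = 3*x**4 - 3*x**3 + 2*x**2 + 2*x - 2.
257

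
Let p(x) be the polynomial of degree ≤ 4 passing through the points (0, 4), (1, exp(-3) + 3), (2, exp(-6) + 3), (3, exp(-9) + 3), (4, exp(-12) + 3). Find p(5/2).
(-20*exp(9) - 5 + 60*exp(3) + 90*exp(6) + 387*exp(12))*exp(-12)/128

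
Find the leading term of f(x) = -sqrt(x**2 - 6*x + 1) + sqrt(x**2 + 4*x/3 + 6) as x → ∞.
11/3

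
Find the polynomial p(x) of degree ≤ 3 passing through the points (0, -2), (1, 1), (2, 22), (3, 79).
3*x**3 - 2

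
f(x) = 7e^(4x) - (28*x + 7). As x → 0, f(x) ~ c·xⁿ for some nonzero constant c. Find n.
2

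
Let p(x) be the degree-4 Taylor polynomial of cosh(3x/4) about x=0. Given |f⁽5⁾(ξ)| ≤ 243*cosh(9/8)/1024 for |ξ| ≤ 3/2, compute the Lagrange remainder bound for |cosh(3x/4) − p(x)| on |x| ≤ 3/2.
19683*cosh(9/8)/1310720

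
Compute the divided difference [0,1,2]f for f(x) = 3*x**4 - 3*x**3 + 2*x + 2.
12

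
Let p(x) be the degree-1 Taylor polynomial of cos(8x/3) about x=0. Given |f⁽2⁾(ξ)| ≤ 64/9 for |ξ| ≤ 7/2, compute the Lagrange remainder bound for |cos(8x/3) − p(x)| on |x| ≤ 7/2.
392/9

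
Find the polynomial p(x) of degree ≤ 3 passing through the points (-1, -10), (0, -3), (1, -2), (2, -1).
x**3 - 3*x**2 + 3*x - 3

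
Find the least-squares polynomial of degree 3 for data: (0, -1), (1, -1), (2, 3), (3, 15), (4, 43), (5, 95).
-73/63 + (335/189)x + (-142/63)x² + (31/27)x³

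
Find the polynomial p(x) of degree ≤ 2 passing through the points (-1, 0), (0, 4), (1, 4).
-2*x**2 + 2*x + 4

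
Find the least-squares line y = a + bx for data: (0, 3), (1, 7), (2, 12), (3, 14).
a = 33/10, b = 19/5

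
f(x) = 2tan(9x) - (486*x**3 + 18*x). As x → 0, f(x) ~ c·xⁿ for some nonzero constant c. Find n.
5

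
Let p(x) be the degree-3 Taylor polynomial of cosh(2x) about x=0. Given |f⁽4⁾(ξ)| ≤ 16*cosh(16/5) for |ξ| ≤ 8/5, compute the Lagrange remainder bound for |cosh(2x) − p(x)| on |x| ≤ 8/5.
8192*cosh(16/5)/1875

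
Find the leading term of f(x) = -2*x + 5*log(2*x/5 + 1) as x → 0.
-2*x**2/5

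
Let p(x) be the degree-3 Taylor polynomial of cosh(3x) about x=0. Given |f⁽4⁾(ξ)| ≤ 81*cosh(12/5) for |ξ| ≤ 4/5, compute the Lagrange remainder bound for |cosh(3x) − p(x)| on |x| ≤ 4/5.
864*cosh(12/5)/625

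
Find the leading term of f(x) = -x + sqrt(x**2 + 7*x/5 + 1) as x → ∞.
7/10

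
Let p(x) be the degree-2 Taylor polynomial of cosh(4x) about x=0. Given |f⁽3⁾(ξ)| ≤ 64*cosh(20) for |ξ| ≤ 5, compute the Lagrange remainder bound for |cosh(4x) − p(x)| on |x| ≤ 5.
4000*cosh(20)/3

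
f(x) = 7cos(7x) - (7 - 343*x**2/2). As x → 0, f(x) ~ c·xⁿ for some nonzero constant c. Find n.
4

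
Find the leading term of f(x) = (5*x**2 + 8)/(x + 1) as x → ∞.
5*x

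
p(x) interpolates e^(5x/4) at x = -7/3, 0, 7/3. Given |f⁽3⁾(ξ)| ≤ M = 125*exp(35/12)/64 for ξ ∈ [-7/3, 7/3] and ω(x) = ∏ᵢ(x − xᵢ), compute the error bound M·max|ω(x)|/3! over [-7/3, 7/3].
42875*sqrt(3)*exp(35/12)/46656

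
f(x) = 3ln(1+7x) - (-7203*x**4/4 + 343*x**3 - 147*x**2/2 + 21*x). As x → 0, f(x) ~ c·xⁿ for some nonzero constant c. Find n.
5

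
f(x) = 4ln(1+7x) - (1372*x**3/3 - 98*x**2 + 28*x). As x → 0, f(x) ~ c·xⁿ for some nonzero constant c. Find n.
4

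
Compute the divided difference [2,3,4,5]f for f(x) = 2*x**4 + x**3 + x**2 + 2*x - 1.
29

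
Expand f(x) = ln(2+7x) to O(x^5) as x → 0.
log(2) + 7*x/2 - 49*x**2/8 + 343*x**3/24 - 2401*x**4/64 + O(x**5)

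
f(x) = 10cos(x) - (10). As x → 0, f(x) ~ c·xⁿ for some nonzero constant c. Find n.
2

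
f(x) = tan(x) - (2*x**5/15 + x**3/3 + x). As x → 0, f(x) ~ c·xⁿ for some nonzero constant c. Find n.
7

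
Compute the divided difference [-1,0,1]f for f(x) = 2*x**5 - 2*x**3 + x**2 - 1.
1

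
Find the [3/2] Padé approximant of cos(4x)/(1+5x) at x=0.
(2200*x**3/51 - 440*x**2/51 - 5*x + 1)/(1 - 1307*x**2/51)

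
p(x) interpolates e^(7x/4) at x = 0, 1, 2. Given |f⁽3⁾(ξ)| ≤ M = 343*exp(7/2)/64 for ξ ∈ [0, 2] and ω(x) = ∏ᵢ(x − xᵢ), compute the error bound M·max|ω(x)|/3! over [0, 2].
343*sqrt(3)*exp(7/2)/1728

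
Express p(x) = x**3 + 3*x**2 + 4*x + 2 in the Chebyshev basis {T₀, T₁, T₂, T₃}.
(7/2)T₀ + (19/4)T₁ + (3/2)T₂ + (1/4)T₃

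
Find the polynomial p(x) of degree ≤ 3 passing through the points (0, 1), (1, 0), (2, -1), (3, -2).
1 - x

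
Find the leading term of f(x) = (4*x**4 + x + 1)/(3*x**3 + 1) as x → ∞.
4*x/3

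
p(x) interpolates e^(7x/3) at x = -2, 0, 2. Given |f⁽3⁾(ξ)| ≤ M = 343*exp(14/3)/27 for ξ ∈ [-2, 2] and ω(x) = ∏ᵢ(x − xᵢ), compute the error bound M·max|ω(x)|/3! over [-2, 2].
2744*sqrt(3)*exp(14/3)/729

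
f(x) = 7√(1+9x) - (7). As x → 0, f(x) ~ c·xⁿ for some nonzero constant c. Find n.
1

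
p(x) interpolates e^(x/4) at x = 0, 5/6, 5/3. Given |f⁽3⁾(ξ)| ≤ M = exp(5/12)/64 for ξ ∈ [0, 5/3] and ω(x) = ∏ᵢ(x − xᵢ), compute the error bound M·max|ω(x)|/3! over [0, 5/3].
125*sqrt(3)*exp(5/12)/373248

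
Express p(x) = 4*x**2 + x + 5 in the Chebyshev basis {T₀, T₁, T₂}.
(7)T₀ + T₁ + (2)T₂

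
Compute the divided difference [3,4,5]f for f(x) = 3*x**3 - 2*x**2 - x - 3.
34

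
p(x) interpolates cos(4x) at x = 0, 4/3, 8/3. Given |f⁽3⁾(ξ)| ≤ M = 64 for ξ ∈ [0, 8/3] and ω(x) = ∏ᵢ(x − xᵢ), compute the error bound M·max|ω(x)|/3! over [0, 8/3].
4096*sqrt(3)/729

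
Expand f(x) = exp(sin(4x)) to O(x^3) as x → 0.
1 + 4*x + 8*x**2 + O(x**3)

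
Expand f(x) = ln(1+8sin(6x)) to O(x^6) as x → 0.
48*x - 1152*x**2 + 36576*x**3 - 1313280*x**4 + 50297760*x**5 + O(x**6)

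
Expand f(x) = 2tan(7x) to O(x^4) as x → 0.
14*x + 686*x**3/3 + O(x**4)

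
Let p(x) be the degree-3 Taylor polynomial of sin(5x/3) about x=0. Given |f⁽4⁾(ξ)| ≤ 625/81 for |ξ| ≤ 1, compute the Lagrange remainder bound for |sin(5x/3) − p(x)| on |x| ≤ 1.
625/1944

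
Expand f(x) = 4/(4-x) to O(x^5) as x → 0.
1 + x/4 + x**2/16 + x**3/64 + x**4/256 + O(x**5)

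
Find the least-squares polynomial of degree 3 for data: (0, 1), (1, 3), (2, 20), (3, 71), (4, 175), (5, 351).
1 + (5/6)x + (-2)x² + (19/6)x³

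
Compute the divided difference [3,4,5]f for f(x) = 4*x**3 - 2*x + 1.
48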